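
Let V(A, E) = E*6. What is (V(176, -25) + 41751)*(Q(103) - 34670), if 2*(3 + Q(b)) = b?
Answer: -2880578043/2 ≈ -1.4403e+9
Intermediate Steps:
V(A, E) = 6*E
Q(b) = -3 + b/2
(V(176, -25) + 41751)*(Q(103) - 34670) = (6*(-25) + 41751)*((-3 + (½)*103) - 34670) = (-150 + 41751)*((-3 + 103/2) - 34670) = 41601*(97/2 - 34670) = 41601*(-69243/2) = -2880578043/2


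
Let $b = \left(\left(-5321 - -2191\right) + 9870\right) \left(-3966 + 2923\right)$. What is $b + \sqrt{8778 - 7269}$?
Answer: $-7029820 + \sqrt{1509} \approx -7.0298 \cdot 10^{6}$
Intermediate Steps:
$b = -7029820$ ($b = \left(\left(-5321 + 2191\right) + 9870\right) \left(-1043\right) = \left(-3130 + 9870\right) \left(-1043\right) = 6740 \left(-1043\right) = -7029820$)
$b + \sqrt{8778 - 7269} = -7029820 + \sqrt{8778 - 7269} = -7029820 + \sqrt{1509}$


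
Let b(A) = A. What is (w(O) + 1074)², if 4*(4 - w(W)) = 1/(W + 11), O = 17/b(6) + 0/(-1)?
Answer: 32021313025/27556 ≈ 1.1620e+6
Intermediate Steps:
O = 17/6 (O = 17/6 + 0/(-1) = 17*(⅙) + 0*(-1) = 17/6 + 0 = 17/6 ≈ 2.8333)
w(W) = 4 - 1/(4*(11 + W)) (w(W) = 4 - 1/(4*(W + 11)) = 4 - 1/(4*(11 + W)))
(w(O) + 1074)² = ((175 + 16*(17/6))/(4*(11 + 17/6)) + 1074)² = ((175 + 136/3)/(4*(83/6)) + 1074)² = ((¼)*(6/83)*(661/3) + 1074)² = (661/166 + 1074)² = (178945/166)² = 32021313025/27556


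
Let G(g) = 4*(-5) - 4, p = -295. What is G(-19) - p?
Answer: 271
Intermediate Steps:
G(g) = -24 (G(g) = -20 - 4 = -24)
G(-19) - p = -24 - 1*(-295) = -24 + 295 = 271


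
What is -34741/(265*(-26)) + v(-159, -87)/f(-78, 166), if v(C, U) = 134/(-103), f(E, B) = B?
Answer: 296539179/58902610 ≈ 5.0344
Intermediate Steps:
v(C, U) = -134/103 (v(C, U) = 134*(-1/103) = -134/103)
-34741/(265*(-26)) + v(-159, -87)/f(-78, 166) = -34741/(265*(-26)) - 134/103/166 = -34741/(-6890) - 134/103*1/166 = -34741*(-1/6890) - 67/8549 = 34741/6890 - 67/8549 = 296539179/58902610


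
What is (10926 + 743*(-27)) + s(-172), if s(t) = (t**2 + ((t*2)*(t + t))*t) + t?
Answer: -20333515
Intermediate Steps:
s(t) = t + t**2 + 4*t**3 (s(t) = (t**2 + ((2*t)*(2*t))*t) + t = (t**2 + (4*t**2)*t) + t = (t**2 + 4*t**3) + t = t + t**2 + 4*t**3)
(10926 + 743*(-27)) + s(-172) = (10926 + 743*(-27)) - 172*(1 - 172 + 4*(-172)**2) = (10926 - 20061) - 172*(1 - 172 + 4*29584) = -9135 - 172*(1 - 172 + 118336) = -9135 - 172*118165 = -9135 - 20324380 = -20333515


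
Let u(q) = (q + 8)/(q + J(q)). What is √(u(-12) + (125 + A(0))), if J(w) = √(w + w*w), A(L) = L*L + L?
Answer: √(752 - 125*√33)/√(6 - √33) ≈ 11.525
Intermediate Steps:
A(L) = L + L² (A(L) = L² + L = L + L²)
J(w) = √(w + w²)
u(q) = (8 + q)/(q + √(q*(1 + q))) (u(q) = (q + 8)/(q + √(q*(1 + q))) = (8 + q)/(q + √(q*(1 + q))))
√(u(-12) + (125 + A(0))) = √((8 - 12)/(-12 + √(-12*(1 - 12))) + (125 + 0*(1 + 0))) = √(-4/(-12 + √(-12*(-11))) + (125 + 0*1)) = √(-4/(-12 + √132) + (125 + 0)) = √(-4/(-12 + 2*√33) + 125) = √(125 - 4/(-12 + 2*√33))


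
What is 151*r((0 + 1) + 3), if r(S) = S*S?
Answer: 2416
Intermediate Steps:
r(S) = S²
151*r((0 + 1) + 3) = 151*((0 + 1) + 3)² = 151*(1 + 3)² = 151*4² = 151*16 = 2416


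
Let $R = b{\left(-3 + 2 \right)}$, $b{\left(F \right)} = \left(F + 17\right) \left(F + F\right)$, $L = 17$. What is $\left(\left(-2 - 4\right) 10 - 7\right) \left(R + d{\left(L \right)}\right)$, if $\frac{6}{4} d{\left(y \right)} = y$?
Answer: $\frac{4154}{3} \approx 1384.7$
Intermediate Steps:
$d{\left(y \right)} = \frac{2 y}{3}$
$b{\left(F \right)} = 2 F \left(17 + F\right)$ ($b{\left(F \right)} = \left(17 + F\right) 2 F = 2 F \left(17 + F\right)$)
$R = -32$ ($R = 2 \left(-3 + 2\right) \left(17 + \left(-3 + 2\right)\right) = 2 \left(-1\right) \left(17 - 1\right) = 2 \left(-1\right) 16 = -32$)
$\left(\left(-2 - 4\right) 10 - 7\right) \left(R + d{\left(L \right)}\right) = \left(\left(-2 - 4\right) 10 - 7\right) \left(-32 + \frac{2}{3} \cdot 17\right) = \left(\left(-2 - 4\right) 10 - 7\right) \left(-32 + \frac{34}{3}\right) = \left(\left(-6\right) 10 - 7\right) \left(- \frac{62}{3}\right) = \left(-60 - 7\right) \left(- \frac{62}{3}\right) = \left(-67\right) \left(- \frac{62}{3}\right) = \frac{4154}{3}$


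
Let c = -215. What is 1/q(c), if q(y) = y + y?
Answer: -1/430 ≈ -0.0023256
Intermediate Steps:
q(y) = 2*y
1/q(c) = 1/(2*(-215)) = 1/(-430) = -1/430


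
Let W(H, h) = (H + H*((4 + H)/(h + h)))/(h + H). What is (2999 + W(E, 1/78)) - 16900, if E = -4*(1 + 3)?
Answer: -17917363/1247 ≈ -14368.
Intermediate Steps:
E = -16 (E = -4*4 = -16)
W(H, h) = (H + H*(4 + H)/(2*h))/(H + h) (W(H, h) = (H + H*((4 + H)/((2*h))))/(H + h) = (H + H*((4 + H)*(1/(2*h))))/(H + h) = (H + H*((4 + H)/(2*h)))/(H + h) = (H + H*(4 + H)/(2*h))/(H + h))
(2999 + W(E, 1/78)) - 16900 = (2999 + (½)*(-16)*(4 - 16 + 2/78)/(1/78*(-16 + 1/78))) - 16900 = (2999 + (½)*(-16)*(4 - 16 + 2*(1/78))/((1/78)*(-16 + 1/78))) - 16900 = (2999 + (½)*(-16)*78*(4 - 16 + 1/39)/(-1247/78)) - 16900 = (2999 + (½)*(-16)*78*(-78/1247)*(-467/39)) - 16900 = (2999 - 582816/1247) - 16900 = 3156937/1247 - 16900 = -17917363/1247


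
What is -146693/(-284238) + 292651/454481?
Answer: 149851716271/129180770478 ≈ 1.1600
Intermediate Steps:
-146693/(-284238) + 292651/454481 = -146693*(-1/284238) + 292651*(1/454481) = 146693/284238 + 292651/454481 = 149851716271/129180770478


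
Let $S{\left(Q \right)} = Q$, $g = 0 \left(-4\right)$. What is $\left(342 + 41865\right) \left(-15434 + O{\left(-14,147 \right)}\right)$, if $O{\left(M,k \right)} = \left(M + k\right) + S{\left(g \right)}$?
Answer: $-645809307$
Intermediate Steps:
$g = 0$
$O{\left(M,k \right)} = M + k$ ($O{\left(M,k \right)} = \left(M + k\right) + 0 = M + k$)
$\left(342 + 41865\right) \left(-15434 + O{\left(-14,147 \right)}\right) = \left(342 + 41865\right) \left(-15434 + \left(-14 + 147\right)\right) = 42207 \left(-15434 + 133\right) = 42207 \left(-15301\right) = -645809307$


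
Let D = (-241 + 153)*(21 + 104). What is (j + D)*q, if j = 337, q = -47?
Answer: 501161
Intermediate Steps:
D = -11000 (D = -88*125 = -11000)
(j + D)*q = (337 - 11000)*(-47) = -10663*(-47) = 501161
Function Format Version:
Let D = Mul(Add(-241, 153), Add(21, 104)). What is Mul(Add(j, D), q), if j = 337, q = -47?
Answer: 501161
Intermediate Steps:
D = -11000 (D = Mul(-88, 125) = -11000)
Mul(Add(j, D), q) = Mul(Add(337, -11000), -47) = Mul(-10663, -47) = 501161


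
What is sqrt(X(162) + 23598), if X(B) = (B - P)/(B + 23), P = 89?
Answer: sqrt(807655055)/185 ≈ 153.62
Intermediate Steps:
X(B) = (-89 + B)/(23 + B) (X(B) = (B - 1*89)/(B + 23) = (B - 89)/(23 + B) = (-89 + B)/(23 + B))
sqrt(X(162) + 23598) = sqrt((-89 + 162)/(23 + 162) + 23598) = sqrt(73/185 + 23598) = sqrt(4365703/185) = sqrt(807655055)/185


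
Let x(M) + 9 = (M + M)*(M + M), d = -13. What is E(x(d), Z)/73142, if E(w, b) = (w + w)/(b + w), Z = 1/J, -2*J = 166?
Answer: 55361/2024570560 ≈ 2.7345e-5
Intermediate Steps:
J = -83 (J = -1/2*166 = -83)
Z = -1/83 (Z = 1/(-83) = -1/83 ≈ -0.012048)
x(M) = -9 + 4*M**2 (x(M) = -9 + (M + M)*(M + M) = -9 + (2*M)*(2*M) = -9 + 4*M**2)
E(w, b) = 2*w/(b + w) (E(w, b) = (2*w)/(b + w) = 2*w/(b + w))
E(x(d), Z)/73142 = (2*(-9 + 4*(-13)**2)/(-1/83 + (-9 + 4*(-13)**2)))/73142 = (2*(-9 + 4*169)/(-1/83 + (-9 + 4*169)))*(1/73142) = (2*(-9 + 676)/(-1/83 + (-9 + 676)))*(1/73142) = (2*667/(-1/83 + 667))*(1/73142) = (2*667/(55360/83))*(1/73142) = (2*667*(83/55360))*(1/73142) = (55361/27680)*(1/73142) = 55361/2024570560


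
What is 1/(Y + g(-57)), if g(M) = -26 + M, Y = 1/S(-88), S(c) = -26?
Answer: -26/2159 ≈ -0.012043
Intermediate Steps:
Y = -1/26 (Y = 1/(-26) = -1/26 ≈ -0.038462)
1/(Y + g(-57)) = 1/(-1/26 + (-26 - 57)) = 1/(-1/26 - 83) = 1/(-2159/26) = -26/2159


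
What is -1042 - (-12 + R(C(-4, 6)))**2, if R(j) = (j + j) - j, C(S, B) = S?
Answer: -1298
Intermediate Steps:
R(j) = j (R(j) = 2*j - j = j)
-1042 - (-12 + R(C(-4, 6)))**2 = -1042 - (-12 - 4)**2 = -1042 - 1*(-16)**2 = -1042 - 1*256 = -1042 - 256 = -1298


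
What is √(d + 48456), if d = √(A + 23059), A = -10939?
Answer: √(48456 + 2*√3030) ≈ 220.38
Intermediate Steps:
d = 2*√3030 (d = √(-10939 + 23059) = √12120 = 2*√3030 ≈ 110.09)
√(d + 48456) = √(2*√3030 + 48456) = √(48456 + 2*√3030)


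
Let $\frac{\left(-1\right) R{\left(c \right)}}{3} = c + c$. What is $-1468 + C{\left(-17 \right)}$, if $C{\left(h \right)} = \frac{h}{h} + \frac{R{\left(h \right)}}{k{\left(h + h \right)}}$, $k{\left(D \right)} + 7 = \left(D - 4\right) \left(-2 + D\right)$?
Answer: $- \frac{1996485}{1361} \approx -1466.9$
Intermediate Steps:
$R{\left(c \right)} = - 6 c$ ($R{\left(c \right)} = - 3 \left(c + c\right) = - 3 \cdot 2 c = - 6 c$)
$k{\left(D \right)} = -7 + \left(-4 + D\right) \left(-2 + D\right)$ ($k{\left(D \right)} = -7 + \left(D - 4\right) \left(-2 + D\right) = -7 + \left(-4 + D\right) \left(-2 + D\right)$)
$C{\left(h \right)} = 1 - \frac{6 h}{1 - 12 h + 4 h^{2}}$ ($C{\left(h \right)} = \frac{h}{h} + \frac{\left(-6\right) h}{1 + \left(h + h\right)^{2} - 6 \left(h + h\right)} = 1 + \frac{\left(-6\right) h}{1 + \left(2 h\right)^{2} - 6 \cdot 2 h} = 1 + \frac{\left(-6\right) h}{1 + 4 h^{2} - 12 h} = 1 + \frac{\left(-6\right) h}{1 - 12 h + 4 h^{2}} = 1 - \frac{6 h}{1 - 12 h + 4 h^{2}}$)
$-1468 + C{\left(-17 \right)} = -1468 + \frac{1 - -306 + 4 \left(-17\right)^{2}}{1 - -204 + 4 \left(-17\right)^{2}} = -1468 + \frac{1 + 306 + 4 \cdot 289}{1 + 204 + 4 \cdot 289} = -1468 + \frac{1 + 306 + 1156}{1 + 204 + 1156} = -1468 + \frac{1}{1361} \cdot 1463 = -1468 + \frac{1463}{1361} = - \frac{1996485}{1361}$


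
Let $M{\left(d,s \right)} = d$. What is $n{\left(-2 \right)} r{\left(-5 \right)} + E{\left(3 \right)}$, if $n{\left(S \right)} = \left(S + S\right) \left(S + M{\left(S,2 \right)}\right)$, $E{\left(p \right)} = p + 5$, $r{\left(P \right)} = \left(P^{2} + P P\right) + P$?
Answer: $728$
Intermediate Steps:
$r{\left(P \right)} = P + 2 P^{2}$ ($r{\left(P \right)} = \left(P^{2} + P^{2}\right) + P = 2 P^{2} + P = P + 2 P^{2}$)
$E{\left(p \right)} = 5 + p$
$n{\left(S \right)} = 4 S^{2}$ ($n{\left(S \right)} = \left(S + S\right) \left(S + S\right) = 2 S 2 S = 4 S^{2}$)
$n{\left(-2 \right)} r{\left(-5 \right)} + E{\left(3 \right)} = 4 \left(-2\right)^{2} \left(- 5 \left(1 + 2 \left(-5\right)\right)\right) + \left(5 + 3\right) = 4 \cdot 4 \left(- 5 \left(1 - 10\right)\right) + 8 = 16 \left(\left(-5\right) \left(-9\right)\right) + 8 = 16 \cdot 45 + 8 = 720 + 8 = 728$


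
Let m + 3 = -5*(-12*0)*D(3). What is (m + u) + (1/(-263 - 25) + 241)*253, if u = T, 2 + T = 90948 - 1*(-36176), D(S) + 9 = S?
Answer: 54170243/288 ≈ 1.8809e+5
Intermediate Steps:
D(S) = -9 + S
T = 127122 (T = -2 + (90948 - 1*(-36176)) = -2 + (90948 + 36176) = -2 + 127124 = 127122)
u = 127122
m = -3 (m = -3 - 5*(-12*0)*(-9 + 3) = -3 - 0*(-6) = -3 - 5*0 = -3 + 0 = -3)
(m + u) + (1/(-263 - 25) + 241)*253 = (-3 + 127122) + (1/(-263 - 25) + 241)*253 = 127119 + (1/(-288) + 241)*253 = 127119 + (-1/288 + 241)*253 = 127119 + (69407/288)*253 = 127119 + 17559971/288 = 54170243/288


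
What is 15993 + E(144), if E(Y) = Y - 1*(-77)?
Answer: 16214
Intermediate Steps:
E(Y) = 77 + Y (E(Y) = Y + 77 = 77 + Y)
15993 + E(144) = 15993 + (77 + 144) = 15993 + 221 = 16214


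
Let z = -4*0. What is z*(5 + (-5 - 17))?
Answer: 0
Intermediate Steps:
z = 0
z*(5 + (-5 - 17)) = 0*(5 + (-5 - 17)) = 0*(5 - 22) = 0*(-17) = 0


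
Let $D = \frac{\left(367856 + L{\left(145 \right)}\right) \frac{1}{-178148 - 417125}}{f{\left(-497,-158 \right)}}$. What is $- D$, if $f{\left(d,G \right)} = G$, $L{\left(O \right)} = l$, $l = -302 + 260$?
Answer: $- \frac{183907}{47026567} \approx -0.0039107$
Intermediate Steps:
$l = -42$
$L{\left(O \right)} = -42$
$D = \frac{183907}{47026567}$ ($D = \frac{\left(367856 - 42\right) \frac{1}{-178148 - 417125}}{-158} = \frac{367814}{-595273} \left(- \frac{1}{158}\right) = 367814 \left(- \frac{1}{595273}\right) \left(- \frac{1}{158}\right) = \left(- \frac{367814}{595273}\right) \left(- \frac{1}{158}\right) = \frac{183907}{47026567} \approx 0.0039107$)
$- D = \left(-1\right) \frac{183907}{47026567} = - \frac{183907}{47026567}$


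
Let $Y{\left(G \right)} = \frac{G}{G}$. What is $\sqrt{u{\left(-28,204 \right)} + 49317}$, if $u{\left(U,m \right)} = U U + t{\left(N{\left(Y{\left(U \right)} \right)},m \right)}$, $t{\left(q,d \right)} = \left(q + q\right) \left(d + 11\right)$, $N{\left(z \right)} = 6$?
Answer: $\sqrt{52681} \approx 229.52$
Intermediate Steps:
$Y{\left(G \right)} = 1$
$t{\left(q,d \right)} = 2 q \left(11 + d\right)$
$u{\left(U,m \right)} = 132 + U^{2} + 12 m$ ($u{\left(U,m \right)} = U U + 2 \cdot 6 \left(11 + m\right) = U^{2} + \left(132 + 12 m\right) = 132 + U^{2} + 12 m$)
$\sqrt{u{\left(-28,204 \right)} + 49317} = \sqrt{\left(132 + \left(-28\right)^{2} + 12 \cdot 204\right) + 49317} = \sqrt{\left(132 + 784 + 2448\right) + 49317} = \sqrt{3364 + 49317} = \sqrt{52681}$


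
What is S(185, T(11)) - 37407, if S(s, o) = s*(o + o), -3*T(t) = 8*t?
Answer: -144781/3 ≈ -48260.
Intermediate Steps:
T(t) = -8*t/3
S(s, o) = 2*o*s (S(s, o) = s*(2*o) = 2*o*s)
S(185, T(11)) - 37407 = 2*(-8/3*11)*185 - 37407 = 2*(-88/3)*185 - 37407 = -32560/3 - 37407 = -144781/3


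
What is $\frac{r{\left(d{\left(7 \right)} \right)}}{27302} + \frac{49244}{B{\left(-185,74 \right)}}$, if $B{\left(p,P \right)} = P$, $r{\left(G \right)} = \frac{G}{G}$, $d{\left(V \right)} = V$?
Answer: $\frac{672229881}{1010174} \approx 665.46$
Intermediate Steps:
$r{\left(G \right)} = 1$
$\frac{r{\left(d{\left(7 \right)} \right)}}{27302} + \frac{49244}{B{\left(-185,74 \right)}} = 1 \cdot \frac{1}{27302} + \frac{49244}{74} = 1 \cdot \frac{1}{27302} + 49244 \cdot \frac{1}{74} = \frac{1}{27302} + \frac{24622}{37} = \frac{672229881}{1010174}$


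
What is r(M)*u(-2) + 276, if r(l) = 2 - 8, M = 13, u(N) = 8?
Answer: 228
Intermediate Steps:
r(l) = -6
r(M)*u(-2) + 276 = -6*8 + 276 = -48 + 276 = 228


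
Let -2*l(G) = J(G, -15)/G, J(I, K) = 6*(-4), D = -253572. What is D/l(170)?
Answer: -3592270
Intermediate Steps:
J(I, K) = -24
l(G) = 12/G (l(G) = -(-12)/G = 12/G)
D/l(170) = -253572/(12/170) = -253572/(12*(1/170)) = -253572/6/85 = -253572*85/6 = -3592270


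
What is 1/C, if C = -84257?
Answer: -1/84257 ≈ -1.1868e-5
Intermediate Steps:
1/C = 1/(-84257) = -1/84257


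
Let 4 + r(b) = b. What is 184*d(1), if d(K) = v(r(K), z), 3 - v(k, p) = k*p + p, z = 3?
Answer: 1656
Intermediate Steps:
r(b) = -4 + b
v(k, p) = 3 - p - k*p (v(k, p) = 3 - (k*p + p) = 3 - (p + k*p) = 3 + (-p - k*p) = 3 - p - k*p)
d(K) = 12 - 3*K (d(K) = 3 - 1*3 - 1*(-4 + K)*3 = 3 - 3 + (12 - 3*K) = 12 - 3*K)
184*d(1) = 184*(12 - 3*1) = 184*(12 - 3) = 184*9 = 1656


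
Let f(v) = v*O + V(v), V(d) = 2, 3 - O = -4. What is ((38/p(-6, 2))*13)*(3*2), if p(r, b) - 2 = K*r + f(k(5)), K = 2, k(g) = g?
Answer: 988/9 ≈ 109.78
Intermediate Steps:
O = 7 (O = 3 - 1*(-4) = 3 + 4 = 7)
f(v) = 2 + 7*v (f(v) = v*7 + 2 = 7*v + 2 = 2 + 7*v)
p(r, b) = 39 + 2*r (p(r, b) = 2 + (2*r + (2 + 7*5)) = 2 + (2*r + (2 + 35)) = 2 + (2*r + 37) = 2 + (37 + 2*r) = 39 + 2*r)
((38/p(-6, 2))*13)*(3*2) = ((38/(39 + 2*(-6)))*13)*(3*2) = ((38/(39 - 12))*13)*6 = ((38/27)*13)*6 = (494/27)*6 = 988/9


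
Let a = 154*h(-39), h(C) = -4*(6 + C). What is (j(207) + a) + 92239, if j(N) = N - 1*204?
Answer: 112570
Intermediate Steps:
j(N) = -204 + N (j(N) = N - 204 = -204 + N)
h(C) = -24 - 4*C
a = 20328 (a = 154*(-24 - 4*(-39)) = 154*(-24 + 156) = 154*132 = 20328)
(j(207) + a) + 92239 = ((-204 + 207) + 20328) + 92239 = (3 + 20328) + 92239 = 20331 + 92239 = 112570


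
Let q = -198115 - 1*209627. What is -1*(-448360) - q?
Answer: 856102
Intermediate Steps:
q = -407742 (q = -198115 - 209627 = -407742)
-1*(-448360) - q = -1*(-448360) - 1*(-407742) = 448360 + 407742 = 856102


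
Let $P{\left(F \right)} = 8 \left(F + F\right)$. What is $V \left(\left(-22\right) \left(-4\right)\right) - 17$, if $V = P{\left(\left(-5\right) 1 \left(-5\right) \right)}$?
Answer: $35183$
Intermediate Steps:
$P{\left(F \right)} = 16 F$ ($P{\left(F \right)} = 8 \cdot 2 F = 16 F$)
$V = 400$ ($V = 16 \left(-5\right) 1 \left(-5\right) = 16 \left(\left(-5\right) \left(-5\right)\right) = 16 \cdot 25 = 400$)
$V \left(\left(-22\right) \left(-4\right)\right) - 17 = 400 \left(\left(-22\right) \left(-4\right)\right) - 17 = 400 \cdot 88 - 17 = 35200 - 17 = 35183$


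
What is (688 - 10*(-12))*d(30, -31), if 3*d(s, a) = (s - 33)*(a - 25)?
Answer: 45248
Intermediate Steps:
d(s, a) = (-33 + s)*(-25 + a)/3 (d(s, a) = ((s - 33)*(a - 25))/3 = ((-33 + s)*(-25 + a))/3 = (-33 + s)*(-25 + a)/3)
(688 - 10*(-12))*d(30, -31) = (688 - 10*(-12))*(275 - 11*(-31) - 25/3*30 + (⅓)*(-31)*30) = (688 + 120)*(275 + 341 - 250 - 310) = 808*56 = 45248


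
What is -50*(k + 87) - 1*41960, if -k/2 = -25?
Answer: -48810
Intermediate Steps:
k = 50 (k = -2*(-25) = 50)
-50*(k + 87) - 1*41960 = -50*(50 + 87) - 1*41960 = -50*137 - 41960 = -6850 - 41960 = -48810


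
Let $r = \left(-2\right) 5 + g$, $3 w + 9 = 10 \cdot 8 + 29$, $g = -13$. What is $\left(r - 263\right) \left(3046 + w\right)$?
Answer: $- \frac{2642068}{3} \approx -8.8069 \cdot 10^{5}$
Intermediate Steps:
$w = \frac{100}{3}$ ($w = -3 + \frac{10 \cdot 8 + 29}{3} = -3 + \frac{80 + 29}{3} = -3 + \frac{1}{3} \cdot 109 = -3 + \frac{109}{3} = \frac{100}{3} \approx 33.333$)
$r = -23$ ($r = \left(-2\right) 5 - 13 = -10 - 13 = -23$)
$\left(r - 263\right) \left(3046 + w\right) = \left(-23 - 263\right) \left(3046 + \frac{100}{3}\right) = \left(-286\right) \frac{9238}{3} = - \frac{2642068}{3}$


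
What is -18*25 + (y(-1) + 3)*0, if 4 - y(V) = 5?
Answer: -450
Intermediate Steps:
y(V) = -1 (y(V) = 4 - 1*5 = 4 - 5 = -1)
-18*25 + (y(-1) + 3)*0 = -18*25 + (-1 + 3)*0 = -450 + 2*0 = -450 + 0 = -450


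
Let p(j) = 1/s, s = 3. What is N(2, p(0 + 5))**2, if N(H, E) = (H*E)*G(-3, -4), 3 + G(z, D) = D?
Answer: 196/9 ≈ 21.778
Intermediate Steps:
G(z, D) = -3 + D
p(j) = 1/3
N(H, E) = -7*E*H (N(H, E) = (H*E)*(-3 - 4) = (E*H)*(-7) = -7*E*H)
N(2, p(0 + 5))**2 = (-7*1/3*2)**2 = (-14/3)**2 = 196/9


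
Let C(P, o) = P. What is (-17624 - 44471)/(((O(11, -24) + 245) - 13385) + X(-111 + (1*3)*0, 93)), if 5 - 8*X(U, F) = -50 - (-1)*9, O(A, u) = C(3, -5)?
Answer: 4516/955 ≈ 4.7288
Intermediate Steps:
O(A, u) = 3
X(U, F) = 23/4 (X(U, F) = 5/8 - (-50 - (-1)*9)/8 = 5/8 - (-50 - 1*(-9))/8 = 5/8 - (-50 + 9)/8 = 5/8 - ⅛*(-41) = 5/8 + 41/8 = 23/4)
(-17624 - 44471)/(((O(11, -24) + 245) - 13385) + X(-111 + (1*3)*0, 93)) = (-17624 - 44471)/(((3 + 245) - 13385) + 23/4) = -62095/((248 - 13385) + 23/4) = -62095/(-13137 + 23/4) = -62095/(-52525/4) = -62095*(-4/52525) = 4516/955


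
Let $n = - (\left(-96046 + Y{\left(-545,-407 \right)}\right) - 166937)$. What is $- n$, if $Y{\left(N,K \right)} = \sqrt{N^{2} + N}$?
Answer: $-262983 + 4 \sqrt{18530} \approx -2.6244 \cdot 10^{5}$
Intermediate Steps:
$Y{\left(N,K \right)} = \sqrt{N + N^{2}}$
$n = 262983 - 4 \sqrt{18530}$ ($n = - (\left(-96046 + \sqrt{- 545 \left(1 - 545\right)}\right) - 166937) = - (\left(-96046 + \sqrt{\left(-545\right) \left(-544\right)}\right) - 166937) = - (\left(-96046 + \sqrt{296480}\right) - 166937) = - (\left(-96046 + 4 \sqrt{18530}\right) - 166937) = - (-262983 + 4 \sqrt{18530}) = 262983 - 4 \sqrt{18530} \approx 2.6244 \cdot 10^{5}$)
$- n = - (262983 - 4 \sqrt{18530}) = -262983 + 4 \sqrt{18530}$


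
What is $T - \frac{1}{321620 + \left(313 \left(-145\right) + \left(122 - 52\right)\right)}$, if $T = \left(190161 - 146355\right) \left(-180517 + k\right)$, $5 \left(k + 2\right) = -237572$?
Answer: $- \frac{2760074504722123}{276305} \approx -9.9892 \cdot 10^{9}$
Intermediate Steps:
$k = - \frac{237582}{5}$ ($k = -2 + \frac{1}{5} \left(-237572\right) = -2 - \frac{237572}{5} = - \frac{237582}{5} \approx -47516.0$)
$T = - \frac{49946155602}{5}$ ($T = \left(190161 - 146355\right) \left(-180517 - \frac{237582}{5}\right) = 43806 \left(- \frac{1140167}{5}\right) = - \frac{49946155602}{5} \approx -9.9892 \cdot 10^{9}$)
$T - \frac{1}{321620 + \left(313 \left(-145\right) + \left(122 - 52\right)\right)} = - \frac{49946155602}{5} - \frac{1}{321620 + \left(313 \left(-145\right) + \left(122 - 52\right)\right)} = - \frac{49946155602}{5} - \frac{1}{321620 + \left(-45385 + \left(122 - 52\right)\right)} = - \frac{49946155602}{5} - \frac{1}{321620 + \left(-45385 + 70\right)} = - \frac{49946155602}{5} - \frac{1}{321620 - 45315} = - \frac{49946155602}{5} - \frac{1}{276305} = - \frac{2760074504722123}{276305}$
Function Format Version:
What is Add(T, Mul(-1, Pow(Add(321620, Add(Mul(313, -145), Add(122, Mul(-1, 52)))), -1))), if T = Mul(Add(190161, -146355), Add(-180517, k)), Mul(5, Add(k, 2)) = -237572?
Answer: Rational(-2760074504722123, 276305) ≈ -9.9892e+9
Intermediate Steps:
k = Rational(-237582, 5) (k = Add(-2, Mul(Rational(1, 5), -237572)) = Add(-2, Rational(-237572, 5)) = Rational(-237582, 5) ≈ -47516.)
T = Rational(-49946155602, 5) (T = Mul(Add(190161, -146355), Add(-180517, Rational(-237582, 5))) = Mul(43806, Rational(-1140167, 5)) = Rational(-49946155602, 5) ≈ -9.9892e+9)
Add(T, Mul(-1, Pow(Add(321620, Add(Mul(313, -145), Add(122, Mul(-1, 52)))), -1))) = Add(Rational(-49946155602, 5), Mul(-1, Pow(Add(321620, Add(Mul(313, -145), Add(122, Mul(-1, 52)))), -1))) = Add(Rational(-49946155602, 5), Mul(-1, Pow(Add(321620, Add(-45385, Add(122, -52))), -1))) = Add(Rational(-49946155602, 5), Mul(-1, Pow(Add(321620, Add(-45385, 70)), -1))) = Add(Rational(-49946155602, 5), Mul(-1, Pow(Add(321620, -45315), -1))) = Add(Rational(-49946155602, 5), Mul(-1, Pow(276305, -1))) = Add(Rational(-49946155602, 5), Mul(-1, Rational(1, 276305))) = Add(Rational(-49946155602, 5), Rational(-1, 276305)) = Rational(-2760074504722123, 276305)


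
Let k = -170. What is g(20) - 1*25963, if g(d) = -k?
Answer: -25793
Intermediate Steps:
g(d) = 170 (g(d) = -1*(-170) = 170)
g(20) - 1*25963 = 170 - 1*25963 = 170 - 25963 = -25793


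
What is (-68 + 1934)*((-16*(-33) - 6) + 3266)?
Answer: 7068408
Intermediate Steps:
(-68 + 1934)*((-16*(-33) - 6) + 3266) = 1866*((528 - 6) + 3266) = 1866*(522 + 3266) = 1866*3788 = 7068408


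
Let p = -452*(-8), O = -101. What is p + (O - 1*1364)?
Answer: 2151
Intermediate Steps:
p = 3616
p + (O - 1*1364) = 3616 + (-101 - 1*1364) = 3616 + (-101 - 1364) = 3616 - 1465 = 2151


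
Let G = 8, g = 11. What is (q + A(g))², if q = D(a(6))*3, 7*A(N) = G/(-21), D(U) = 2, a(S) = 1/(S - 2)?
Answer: 763876/21609 ≈ 35.350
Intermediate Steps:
a(S) = 1/(-2 + S)
A(N) = -8/147 (A(N) = (8/(-21))/7 = (8*(-1/21))/7 = (⅐)*(-8/21) = -8/147)
q = 6 (q = 2*3 = 6)
(q + A(g))² = (6 - 8/147)² = (874/147)² = 763876/21609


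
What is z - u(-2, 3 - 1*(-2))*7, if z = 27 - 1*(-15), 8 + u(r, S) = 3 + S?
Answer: 42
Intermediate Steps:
u(r, S) = -5 + S (u(r, S) = -8 + (3 + S) = -5 + S)
z = 42 (z = 27 + 15 = 42)
z - u(-2, 3 - 1*(-2))*7 = 42 - (-5 + (3 - 1*(-2)))*7 = 42 - (-5 + (3 + 2))*7 = 42 - (-5 + 5)*7 = 42 - 0*7 = 42 - 1*0 = 42 + 0 = 42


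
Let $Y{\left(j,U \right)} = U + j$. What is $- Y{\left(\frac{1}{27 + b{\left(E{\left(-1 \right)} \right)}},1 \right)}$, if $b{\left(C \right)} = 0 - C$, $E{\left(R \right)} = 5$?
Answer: $- \frac{23}{22} \approx -1.0455$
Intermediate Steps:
$b{\left(C \right)} = - C$
$- Y{\left(\frac{1}{27 + b{\left(E{\left(-1 \right)} \right)}},1 \right)} = - (1 + \frac{1}{27 - 5}) = - (1 + \frac{1}{22}) = \left(-1\right) \frac{23}{22} = - \frac{23}{22}$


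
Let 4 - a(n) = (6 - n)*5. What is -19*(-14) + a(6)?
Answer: 270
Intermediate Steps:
a(n) = -26 + 5*n (a(n) = 4 - (6 - n)*5 = 4 - (30 - 5*n) = 4 + (-30 + 5*n) = -26 + 5*n)
-19*(-14) + a(6) = -19*(-14) + (-26 + 5*6) = 266 + (-26 + 30) = 266 + 4 = 270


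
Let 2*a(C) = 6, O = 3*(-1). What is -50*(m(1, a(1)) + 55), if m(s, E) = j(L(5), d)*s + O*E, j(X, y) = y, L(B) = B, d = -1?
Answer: -2250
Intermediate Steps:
O = -3
a(C) = 3 (a(C) = (½)*6 = 3)
m(s, E) = -s - 3*E
-50*(m(1, a(1)) + 55) = -50*((-1*1 - 3*3) + 55) = -50*((-1 - 9) + 55) = -50*(-10 + 55) = -50*45 = -2250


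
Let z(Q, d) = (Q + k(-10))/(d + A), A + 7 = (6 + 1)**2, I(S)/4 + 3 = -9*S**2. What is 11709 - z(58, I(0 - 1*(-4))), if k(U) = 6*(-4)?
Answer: 3196574/273 ≈ 11709.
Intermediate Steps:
k(U) = -24
I(S) = -12 - 36*S**2 (I(S) = -12 + 4*(-9*S**2) = -12 - 36*S**2)
A = 42 (A = -7 + (6 + 1)**2 = -7 + 7**2 = -7 + 49 = 42)
z(Q, d) = (-24 + Q)/(42 + d) (z(Q, d) = (Q - 24)/(d + 42) = (-24 + Q)/(42 + d))
11709 - z(58, I(0 - 1*(-4))) = 11709 - (-24 + 58)/(42 + (-12 - 36*(0 - 1*(-4))**2)) = 11709 - 34/(42 + (-12 - 36*(0 + 4)**2)) = 11709 - 34/(42 + (-12 - 36*4**2)) = 11709 - 34/(42 + (-12 - 36*16)) = 11709 - 34/(42 + (-12 - 576)) = 11709 - 34/(42 - 588) = 11709 - 34/(-546) = 11709 - (-1)*34/546 = 11709 - 1*(-17/273) = 11709 + 17/273 = 3196574/273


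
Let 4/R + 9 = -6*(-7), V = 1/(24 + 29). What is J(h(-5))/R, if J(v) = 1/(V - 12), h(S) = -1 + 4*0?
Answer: -1749/2540 ≈ -0.68858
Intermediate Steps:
V = 1/53 ≈ 0.018868
h(S) = -1 (h(S) = -1 + 0 = -1)
R = 4/33 (R = 4/(-9 - 6*(-7)) = 4/(-9 + 42) = 4/33 ≈ 0.12121)
J(v) = -53/635 (J(v) = 1/(1/53 - 12) = 1/(-635/53) = -53/635)
J(h(-5))/R = -53/(635*4/33) = -53/635*33/4 = -1749/2540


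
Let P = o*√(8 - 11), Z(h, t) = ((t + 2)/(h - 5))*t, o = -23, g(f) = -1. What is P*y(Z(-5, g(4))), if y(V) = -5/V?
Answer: 1150*I*√3 ≈ 1991.9*I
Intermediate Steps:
Z(h, t) = t*(2 + t)/(-5 + h) (Z(h, t) = ((2 + t)/(-5 + h))*t = t*(2 + t)/(-5 + h))
P = -23*I*√3 (P = -23*√(8 - 11) = -23*I*√3 ≈ -39.837*I)
P*y(Z(-5, g(4))) = (-23*I*√3)*(-5*(-(-5 - 5)/(2 - 1))) = (-23*I*√3)*(-5/((-1*1/(-10)))) = (-23*I*√3)*(-5/((-1*(-⅒)*1))) = (-23*I*√3)*(-5/⅒) = (-23*I*√3)*(-5*10) = -23*I*√3*(-50) = 1150*I*√3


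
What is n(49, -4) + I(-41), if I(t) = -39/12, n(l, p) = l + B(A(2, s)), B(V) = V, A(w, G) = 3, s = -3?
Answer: 195/4 ≈ 48.750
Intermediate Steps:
n(l, p) = 3 + l (n(l, p) = l + 3 = 3 + l)
I(t) = -13/4 (I(t) = -39*1/12 = -13/4)
n(49, -4) + I(-41) = (3 + 49) - 13/4 = 52 - 13/4 = 195/4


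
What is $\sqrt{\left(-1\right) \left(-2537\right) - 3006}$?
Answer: $i \sqrt{469} \approx 21.656 i$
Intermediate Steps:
$\sqrt{\left(-1\right) \left(-2537\right) - 3006} = \sqrt{2537 - 3006} = \sqrt{-469} = i \sqrt{469}$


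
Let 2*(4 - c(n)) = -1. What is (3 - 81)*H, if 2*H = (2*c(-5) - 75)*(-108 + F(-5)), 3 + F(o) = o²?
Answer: -221364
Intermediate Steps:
c(n) = 9/2 (c(n) = 4 - ½*(-1) = 4 + ½ = 9/2)
F(o) = -3 + o²
H = 2838 (H = ((2*(9/2) - 75)*(-108 + (-3 + (-5)²)))/2 = ((9 - 75)*(-108 + (-3 + 25)))/2 = (-66*(-108 + 22))/2 = (-66*(-86))/2 = (½)*5676 = 2838)
(3 - 81)*H = (3 - 81)*2838 = -78*2838 = -221364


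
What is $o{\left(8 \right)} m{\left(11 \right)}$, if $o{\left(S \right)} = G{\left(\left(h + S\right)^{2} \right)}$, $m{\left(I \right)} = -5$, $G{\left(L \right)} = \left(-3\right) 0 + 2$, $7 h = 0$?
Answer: $-10$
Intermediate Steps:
$h = 0$ ($h = \frac{1}{7} \cdot 0 = 0$)
$G{\left(L \right)} = 2$ ($G{\left(L \right)} = 0 + 2 = 2$)
$o{\left(S \right)} = 2$
$o{\left(8 \right)} m{\left(11 \right)} = 2 \left(-5\right) = -10$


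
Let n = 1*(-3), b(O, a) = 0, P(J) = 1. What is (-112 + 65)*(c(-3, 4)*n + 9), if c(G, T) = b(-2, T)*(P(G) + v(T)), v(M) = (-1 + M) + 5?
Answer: -423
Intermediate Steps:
n = -3
v(M) = 4 + M
c(G, T) = 0 (c(G, T) = 0*(1 + (4 + T)) = 0*(5 + T) = 0)
(-112 + 65)*(c(-3, 4)*n + 9) = (-112 + 65)*(0*(-3) + 9) = -47*(0 + 9) = -47*9 = -423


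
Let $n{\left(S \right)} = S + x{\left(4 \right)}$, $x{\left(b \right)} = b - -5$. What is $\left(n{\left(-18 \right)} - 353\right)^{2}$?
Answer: $131044$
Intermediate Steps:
$x{\left(b \right)} = 5 + b$ ($x{\left(b \right)} = b + 5 = 5 + b$)
$n{\left(S \right)} = 9 + S$ ($n{\left(S \right)} = S + \left(5 + 4\right) = S + 9 = 9 + S$)
$\left(n{\left(-18 \right)} - 353\right)^{2} = \left(\left(9 - 18\right) - 353\right)^{2} = \left(-9 - 353\right)^{2} = \left(-362\right)^{2} = 131044$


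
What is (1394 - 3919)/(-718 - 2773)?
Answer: 2525/3491 ≈ 0.72329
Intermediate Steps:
(1394 - 3919)/(-718 - 2773) = -2525/(-3491) = -2525*(-1/3491) = 2525/3491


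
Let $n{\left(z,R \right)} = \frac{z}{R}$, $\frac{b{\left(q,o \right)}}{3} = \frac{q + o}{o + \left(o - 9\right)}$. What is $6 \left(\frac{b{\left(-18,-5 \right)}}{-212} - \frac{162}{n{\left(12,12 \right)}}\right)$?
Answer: $- \frac{1957815}{2014} \approx -972.1$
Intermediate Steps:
$b{\left(q,o \right)} = \frac{3 \left(o + q\right)}{-9 + 2 o}$ ($b{\left(q,o \right)} = 3 \frac{q + o}{o + \left(o - 9\right)} = 3 \frac{o + q}{o + \left(-9 + o\right)} = 3 \frac{o + q}{-9 + 2 o} = \frac{3 \left(o + q\right)}{-9 + 2 o}$)
$6 \left(\frac{b{\left(-18,-5 \right)}}{-212} - \frac{162}{n{\left(12,12 \right)}}\right) = 6 \left(\frac{3 \frac{1}{-9 + 2 \left(-5\right)} \left(-5 - 18\right)}{-212} - \frac{162}{12 \cdot \frac{1}{12}}\right) = 6 \left(3 \frac{1}{-9 - 10} \left(-23\right) \left(- \frac{1}{212}\right) - \frac{162}{12 \cdot \frac{1}{12}}\right) = 6 \left(3 \frac{1}{-19} \left(-23\right) \left(- \frac{1}{212}\right) - \frac{162}{1}\right) = 6 \left(3 \left(- \frac{1}{19}\right) \left(-23\right) \left(- \frac{1}{212}\right) - 162\right) = 6 \left(\frac{69}{19} \left(- \frac{1}{212}\right) - 162\right) = 6 \left(- \frac{69}{4028} - 162\right) = 6 \left(- \frac{652605}{4028}\right) = - \frac{1957815}{2014}$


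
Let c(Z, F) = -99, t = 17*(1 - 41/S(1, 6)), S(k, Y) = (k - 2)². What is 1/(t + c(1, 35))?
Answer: -1/779 ≈ -0.0012837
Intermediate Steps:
S(k, Y) = (-2 + k)²
t = -680 (t = 17*(1 - 41/(-2 + 1)²) = 17*(1 - 41/((-1)²)) = 17*(1 - 41/1) = 17*(1 - 41*1) = 17*(1 - 41) = 17*(-40) = -680)
1/(t + c(1, 35)) = 1/(-680 - 99) = 1/(-779) = -1/779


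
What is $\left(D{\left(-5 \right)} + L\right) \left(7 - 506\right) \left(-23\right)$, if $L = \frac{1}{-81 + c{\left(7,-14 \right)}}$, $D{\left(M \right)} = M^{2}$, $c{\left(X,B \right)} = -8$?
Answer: $\frac{25524848}{89} \approx 2.868 \cdot 10^{5}$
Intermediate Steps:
$L = - \frac{1}{89}$ ($L = \frac{1}{-81 - 8} = \frac{1}{-89} = - \frac{1}{89} \approx -0.011236$)
$\left(D{\left(-5 \right)} + L\right) \left(7 - 506\right) \left(-23\right) = \left(\left(-5\right)^{2} - \frac{1}{89}\right) \left(7 - 506\right) \left(-23\right) = \left(25 - \frac{1}{89}\right) \left(-499\right) \left(-23\right) = \frac{2224}{89} \left(-499\right) \left(-23\right) = \left(- \frac{1109776}{89}\right) \left(-23\right) = \frac{25524848}{89}$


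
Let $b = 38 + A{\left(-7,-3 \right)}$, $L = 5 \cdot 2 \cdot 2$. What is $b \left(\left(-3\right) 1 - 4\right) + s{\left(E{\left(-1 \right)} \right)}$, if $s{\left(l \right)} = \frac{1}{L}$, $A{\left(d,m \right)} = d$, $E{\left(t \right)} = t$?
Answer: $- \frac{4339}{20} \approx -216.95$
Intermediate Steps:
$L = 20$ ($L = 10 \cdot 2 = 20$)
$s{\left(l \right)} = \frac{1}{20}$
$b = 31$ ($b = 38 - 7 = 31$)
$b \left(\left(-3\right) 1 - 4\right) + s{\left(E{\left(-1 \right)} \right)} = 31 \left(\left(-3\right) 1 - 4\right) + \frac{1}{20} = 31 \left(-3 - 4\right) + \frac{1}{20} = 31 \left(-7\right) + \frac{1}{20} = -217 + \frac{1}{20} = - \frac{4339}{20}$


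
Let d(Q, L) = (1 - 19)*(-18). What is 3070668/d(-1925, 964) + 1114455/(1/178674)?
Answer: 5376351837979/27 ≈ 1.9912e+11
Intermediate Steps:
d(Q, L) = 324 (d(Q, L) = -18*(-18) = 324)
3070668/d(-1925, 964) + 1114455/(1/178674) = 3070668/324 + 1114455/(1/178674) = 3070668*(1/324) + 1114455/(1/178674) = 255889/27 + 1114455*178674 = 255889/27 + 199124132670 = 5376351837979/27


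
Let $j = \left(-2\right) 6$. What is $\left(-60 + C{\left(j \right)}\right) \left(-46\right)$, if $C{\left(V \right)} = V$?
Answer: $3312$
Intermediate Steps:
$j = -12$
$\left(-60 + C{\left(j \right)}\right) \left(-46\right) = \left(-60 - 12\right) \left(-46\right) = \left(-72\right) \left(-46\right) = 3312$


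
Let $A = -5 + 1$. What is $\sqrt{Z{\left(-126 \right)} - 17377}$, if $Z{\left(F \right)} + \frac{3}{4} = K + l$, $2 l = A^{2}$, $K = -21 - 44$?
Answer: $\frac{i \sqrt{69739}}{2} \approx 132.04 i$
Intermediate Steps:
$A = -4$
$K = -65$
$l = 8$ ($l = \frac{\left(-4\right)^{2}}{2} = \frac{1}{2} \cdot 16 = 8$)
$Z{\left(F \right)} = - \frac{231}{4}$ ($Z{\left(F \right)} = - \frac{3}{4} + \left(-65 + 8\right) = - \frac{3}{4} - 57 = - \frac{231}{4}$)
$\sqrt{Z{\left(-126 \right)} - 17377} = \sqrt{- \frac{231}{4} - 17377} = \sqrt{- \frac{69739}{4}} = \frac{i \sqrt{69739}}{2}$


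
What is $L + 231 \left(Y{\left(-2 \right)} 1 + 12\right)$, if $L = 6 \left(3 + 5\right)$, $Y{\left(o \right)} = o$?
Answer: $2358$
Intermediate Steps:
$L = 48$ ($L = 6 \cdot 8 = 48$)
$L + 231 \left(Y{\left(-2 \right)} 1 + 12\right) = 48 + 231 \left(\left(-2\right) 1 + 12\right) = 48 + 231 \left(-2 + 12\right) = 48 + 231 \cdot 10 = 48 + 2310 = 2358$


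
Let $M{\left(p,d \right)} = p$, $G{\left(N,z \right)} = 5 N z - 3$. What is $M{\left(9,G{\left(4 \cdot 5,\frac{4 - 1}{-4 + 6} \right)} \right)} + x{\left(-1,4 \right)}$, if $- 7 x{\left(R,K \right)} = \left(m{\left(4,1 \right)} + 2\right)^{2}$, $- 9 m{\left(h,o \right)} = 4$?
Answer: $\frac{701}{81} \approx 8.6543$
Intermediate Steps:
$m{\left(h,o \right)} = - \frac{4}{9}$ ($m{\left(h,o \right)} = \left(- \frac{1}{9}\right) 4 = - \frac{4}{9}$)
$x{\left(R,K \right)} = - \frac{28}{81}$ ($x{\left(R,K \right)} = - \frac{\left(- \frac{4}{9} + 2\right)^{2}}{7} = - \frac{\left(\frac{14}{9}\right)^{2}}{7} = \left(- \frac{1}{7}\right) \frac{196}{81} = - \frac{28}{81}$)
$G{\left(N,z \right)} = -3 + 5 N z$ ($G{\left(N,z \right)} = 5 N z - 3 = -3 + 5 N z$)
$M{\left(9,G{\left(4 \cdot 5,\frac{4 - 1}{-4 + 6} \right)} \right)} + x{\left(-1,4 \right)} = 9 - \frac{28}{81} = \frac{701}{81}$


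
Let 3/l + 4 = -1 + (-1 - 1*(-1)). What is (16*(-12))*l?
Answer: 576/5 ≈ 115.20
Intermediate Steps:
l = -3/5 (l = 3/(-4 + (-1 + (-1 - 1*(-1)))) = 3/(-4 + (-1 + (-1 + 1))) = 3/(-4 + (-1 + 0)) = 3/(-4 - 1) = 3/(-5) = 3*(-1/5) = -3/5 ≈ -0.60000)
(16*(-12))*l = (16*(-12))*(-3/5) = -192*(-3/5) = 576/5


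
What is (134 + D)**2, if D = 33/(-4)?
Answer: 253009/16 ≈ 15813.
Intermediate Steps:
D = -33/4 (D = -1/4*33 = -33/4 ≈ -8.2500)
(134 + D)**2 = (134 - 33/4)**2 = (503/4)**2 = 253009/16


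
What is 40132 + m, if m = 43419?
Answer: 83551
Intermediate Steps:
40132 + m = 40132 + 43419 = 83551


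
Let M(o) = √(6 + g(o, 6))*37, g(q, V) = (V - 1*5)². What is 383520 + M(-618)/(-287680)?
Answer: 383520 - 37*√7/287680 ≈ 3.8352e+5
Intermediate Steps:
g(q, V) = (-5 + V)² (g(q, V) = (V - 5)² = (-5 + V)²)
M(o) = 37*√7 (M(o) = √(6 + (-5 + 6)²)*37 = √(6 + 1²)*37 = √(6 + 1)*37 = √7*37 = 37*√7)
383520 + M(-618)/(-287680) = 383520 + (37*√7)/(-287680) = 383520 + (37*√7)*(-1/287680) = 383520 - 37*√7/287680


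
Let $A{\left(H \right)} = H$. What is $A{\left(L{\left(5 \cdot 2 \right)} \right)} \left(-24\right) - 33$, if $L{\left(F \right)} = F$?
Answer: $-273$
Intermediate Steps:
$A{\left(L{\left(5 \cdot 2 \right)} \right)} \left(-24\right) - 33 = 5 \cdot 2 \left(-24\right) - 33 = 10 \left(-24\right) - 33 = -240 - 33 = -273$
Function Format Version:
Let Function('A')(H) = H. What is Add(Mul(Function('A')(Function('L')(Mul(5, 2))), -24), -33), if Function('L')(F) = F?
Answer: -273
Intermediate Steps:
Add(Mul(Function('A')(Function('L')(Mul(5, 2))), -24), -33) = Add(Mul(Mul(5, 2), -24), -33) = Add(Mul(10, -24), -33) = Add(-240, -33) = -273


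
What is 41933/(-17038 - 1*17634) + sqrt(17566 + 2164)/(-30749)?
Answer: -41933/34672 - sqrt(19730)/30749 ≈ -1.2140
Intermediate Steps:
41933/(-17038 - 1*17634) + sqrt(17566 + 2164)/(-30749) = 41933/(-17038 - 17634) + sqrt(19730)*(-1/30749) = 41933/(-34672) - sqrt(19730)/30749 = 41933*(-1/34672) - sqrt(19730)/30749 = -41933/34672 - sqrt(19730)/30749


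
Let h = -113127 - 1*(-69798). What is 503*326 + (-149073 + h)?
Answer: -28424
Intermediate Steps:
h = -43329 (h = -113127 + 69798 = -43329)
503*326 + (-149073 + h) = 503*326 + (-149073 - 43329) = 163978 - 192402 = -28424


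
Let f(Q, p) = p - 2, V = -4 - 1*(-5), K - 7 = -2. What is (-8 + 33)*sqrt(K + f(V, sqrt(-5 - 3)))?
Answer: 25*sqrt(3 + 2*I*sqrt(2)) ≈ 47.18 + 18.734*I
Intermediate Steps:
K = 5 (K = 7 - 2 = 5)
V = 1 (V = -4 + 5 = 1)
f(Q, p) = -2 + p
(-8 + 33)*sqrt(K + f(V, sqrt(-5 - 3))) = (-8 + 33)*sqrt(5 + (-2 + sqrt(-5 - 3))) = 25*sqrt(5 + (-2 + sqrt(-8))) = 25*sqrt(5 + (-2 + 2*I*sqrt(2))) = 25*sqrt(3 + 2*I*sqrt(2))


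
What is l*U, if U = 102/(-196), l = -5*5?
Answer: 1275/98 ≈ 13.010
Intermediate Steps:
l = -25
U = -51/98 (U = 102*(-1/196) = -51/98 ≈ -0.52041)
l*U = -25*(-51/98) = 1275/98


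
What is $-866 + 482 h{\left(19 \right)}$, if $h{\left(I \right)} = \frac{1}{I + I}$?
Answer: $- \frac{16213}{19} \approx -853.32$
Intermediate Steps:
$h{\left(I \right)} = \frac{1}{2 I}$
$-866 + 482 h{\left(19 \right)} = -866 + 482 \frac{1}{2 \cdot 19} = -866 + 482 \cdot \frac{1}{2} \cdot \frac{1}{19} = -866 + 482 \cdot \frac{1}{38} = -866 + \frac{241}{19} = - \frac{16213}{19}$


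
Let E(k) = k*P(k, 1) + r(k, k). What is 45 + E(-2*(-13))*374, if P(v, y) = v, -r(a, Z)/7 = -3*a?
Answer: 457073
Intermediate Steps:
r(a, Z) = 21*a (r(a, Z) = -(-21)*a = 21*a)
E(k) = k² + 21*k (E(k) = k*k + 21*k = k² + 21*k)
45 + E(-2*(-13))*374 = 45 + ((-2*(-13))*(21 - 2*(-13)))*374 = 45 + (26*(21 + 26))*374 = 45 + (26*47)*374 = 45 + 1222*374 = 45 + 457028 = 457073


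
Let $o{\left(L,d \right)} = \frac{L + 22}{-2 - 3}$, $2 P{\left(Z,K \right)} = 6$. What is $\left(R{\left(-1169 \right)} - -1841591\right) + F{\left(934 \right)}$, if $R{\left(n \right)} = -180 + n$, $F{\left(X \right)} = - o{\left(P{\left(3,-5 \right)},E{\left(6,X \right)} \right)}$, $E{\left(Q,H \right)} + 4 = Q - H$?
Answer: $1840247$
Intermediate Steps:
$P{\left(Z,K \right)} = 3$ ($P{\left(Z,K \right)} = \frac{1}{2} \cdot 6 = 3$)
$E{\left(Q,H \right)} = -4 + Q - H$ ($E{\left(Q,H \right)} = -4 - \left(H - Q\right) = -4 + Q - H$)
$o{\left(L,d \right)} = - \frac{22}{5} - \frac{L}{5}$ ($o{\left(L,d \right)} = \frac{22 + L}{-5} = \left(22 + L\right) \left(- \frac{1}{5}\right) = - \frac{22}{5} - \frac{L}{5}$)
$F{\left(X \right)} = 5$ ($F{\left(X \right)} = - (- \frac{22}{5} - \frac{3}{5}) = \left(-1\right) \left(-5\right) = 5$)
$\left(R{\left(-1169 \right)} - -1841591\right) + F{\left(934 \right)} = \left(\left(-180 - 1169\right) - -1841591\right) + 5 = \left(-1349 + 1841591\right) + 5 = 1840242 + 5 = 1840247$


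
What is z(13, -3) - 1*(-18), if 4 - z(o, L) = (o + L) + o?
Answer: -1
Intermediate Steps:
z(o, L) = 4 - L - 2*o (z(o, L) = 4 - ((o + L) + o) = 4 - ((L + o) + o) = 4 - (L + 2*o) = 4 + (-L - 2*o) = 4 - L - 2*o)
z(13, -3) - 1*(-18) = (4 - 1*(-3) - 2*13) - 1*(-18) = (4 + 3 - 26) + 18 = -19 + 18 = -1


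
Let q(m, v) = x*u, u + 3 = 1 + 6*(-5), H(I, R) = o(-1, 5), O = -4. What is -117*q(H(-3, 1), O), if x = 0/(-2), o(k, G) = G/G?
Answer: 0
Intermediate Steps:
o(k, G) = 1
H(I, R) = 1
x = 0 (x = 0*(-½) = 0)
u = -32 (u = -3 + (1 + 6*(-5)) = -3 + (1 - 30) = -3 - 29 = -32)
q(m, v) = 0 (q(m, v) = 0*(-32) = 0)
-117*q(H(-3, 1), O) = -117*0 = 0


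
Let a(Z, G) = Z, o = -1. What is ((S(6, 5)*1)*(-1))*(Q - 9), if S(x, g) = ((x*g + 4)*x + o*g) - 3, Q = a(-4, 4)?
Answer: 2548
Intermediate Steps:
Q = -4
S(x, g) = -3 - g + x*(4 + g*x) (S(x, g) = ((x*g + 4)*x - g) - 3 = ((g*x + 4)*x - g) - 3 = ((4 + g*x)*x - g) - 3 = (x*(4 + g*x) - g) - 3 = (-g + x*(4 + g*x)) - 3 = -3 - g + x*(4 + g*x))
((S(6, 5)*1)*(-1))*(Q - 9) = (((-3 - 1*5 + 4*6 + 5*6²)*1)*(-1))*(-4 - 9) = (((-3 - 5 + 24 + 5*36)*1)*(-1))*(-13) = (((-3 - 5 + 24 + 180)*1)*(-1))*(-13) = ((196*1)*(-1))*(-13) = (196*(-1))*(-13) = -196*(-13) = 2548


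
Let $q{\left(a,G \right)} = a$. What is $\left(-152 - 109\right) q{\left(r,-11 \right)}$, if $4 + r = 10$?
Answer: $-1566$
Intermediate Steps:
$r = 6$ ($r = -4 + 10 = 6$)
$\left(-152 - 109\right) q{\left(r,-11 \right)} = \left(-152 - 109\right) 6 = \left(-261\right) 6 = -1566$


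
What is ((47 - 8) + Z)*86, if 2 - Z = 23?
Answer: 1548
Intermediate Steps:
Z = -21 (Z = 2 - 1*23 = 2 - 23 = -21)
((47 - 8) + Z)*86 = ((47 - 8) - 21)*86 = (39 - 21)*86 = 18*86 = 1548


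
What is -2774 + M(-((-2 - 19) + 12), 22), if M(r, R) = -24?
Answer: -2798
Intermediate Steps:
-2774 + M(-((-2 - 19) + 12), 22) = -2774 - 24 = -2798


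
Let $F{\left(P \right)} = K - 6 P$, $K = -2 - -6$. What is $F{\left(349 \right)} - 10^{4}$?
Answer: $-12090$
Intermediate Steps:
$K = 4$ ($K = -2 + 6 = 4$)
$F{\left(P \right)} = 4 - 6 P$
$F{\left(349 \right)} - 10^{4} = \left(4 - 2094\right) - 10^{4} = \left(4 - 2094\right) - 10000 = -2090 - 10000 = -12090$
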